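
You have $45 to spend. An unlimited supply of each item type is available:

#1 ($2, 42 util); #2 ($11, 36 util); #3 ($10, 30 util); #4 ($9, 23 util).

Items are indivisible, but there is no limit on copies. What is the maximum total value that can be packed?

Best value-per-unit is #1 at 42/2, and filling with it alone uses cost 22×2=44. No mix of the others beats 22×42 = 924.

924 util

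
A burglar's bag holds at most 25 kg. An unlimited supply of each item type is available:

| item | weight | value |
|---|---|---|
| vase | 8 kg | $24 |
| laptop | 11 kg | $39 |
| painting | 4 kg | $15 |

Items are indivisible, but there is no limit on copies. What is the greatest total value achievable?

Best value-per-unit is painting at 15/4, and filling with it alone uses weight 6×4=24. No mix of the others beats 6×15 = 90.

$90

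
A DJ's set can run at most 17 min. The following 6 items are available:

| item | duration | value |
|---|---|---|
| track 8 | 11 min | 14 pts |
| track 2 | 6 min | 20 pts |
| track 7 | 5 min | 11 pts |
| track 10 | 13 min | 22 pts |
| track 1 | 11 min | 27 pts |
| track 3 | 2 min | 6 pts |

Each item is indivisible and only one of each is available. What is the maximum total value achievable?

47 pts

This is a 0/1 knapsack; check combinations near the capacity.
- track 2+track 1: duration 6+11=17, value 20+27=47
- track 7+track 1: duration 5+11=16, value 11+27=38
- track 2+track 7+track 3: duration 6+5+2=13, value 20+11+6=37
- track 8+track 2: duration 11+6=17, value 14+20=34
- track 1+track 3: duration 11+2=13, value 27+6=33
Best: 47 pts.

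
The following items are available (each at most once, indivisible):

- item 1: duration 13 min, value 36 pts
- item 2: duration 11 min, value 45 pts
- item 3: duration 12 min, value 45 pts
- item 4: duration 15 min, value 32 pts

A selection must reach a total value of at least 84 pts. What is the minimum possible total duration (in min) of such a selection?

23

Subsets with value ≥ 84, sorted by total duration:
- item 2+item 3: duration 23, value 90
- item 1+item 2+item 3: duration 36, value 126
- item 2+item 3+item 4: duration 38, value 122
Minimum duration: 23 min.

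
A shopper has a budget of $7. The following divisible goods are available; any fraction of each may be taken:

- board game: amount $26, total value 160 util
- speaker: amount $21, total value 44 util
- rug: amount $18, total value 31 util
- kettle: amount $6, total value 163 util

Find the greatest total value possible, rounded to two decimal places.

169.15

Take in order of value per unit:
- kettle (163/6 per unit): all 6 → value 163, running total 163.00
- board game (160/26 per unit): 1 of 26 → value 1×160/26 = 6.1538, running total 169.15
Total 169.15.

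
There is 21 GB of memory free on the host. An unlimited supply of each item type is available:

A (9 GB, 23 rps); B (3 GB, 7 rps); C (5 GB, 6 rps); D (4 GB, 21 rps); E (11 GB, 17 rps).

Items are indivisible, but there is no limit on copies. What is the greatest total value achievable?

Best value-per-unit is D at 21/4, and filling with it alone uses memory 5×4=20. No mix of the others beats 5×21 = 105.

105 rps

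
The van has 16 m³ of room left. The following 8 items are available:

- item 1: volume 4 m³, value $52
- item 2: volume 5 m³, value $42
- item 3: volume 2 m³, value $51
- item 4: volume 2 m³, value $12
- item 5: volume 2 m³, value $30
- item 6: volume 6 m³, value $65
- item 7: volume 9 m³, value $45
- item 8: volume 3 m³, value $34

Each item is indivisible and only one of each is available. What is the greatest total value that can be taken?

Check high-value combinations within 16 m³:
- item 1+item 3+item 4+item 5+item 6: volume 4+2+2+2+6=16, value 52+51+12+30+65=210
- item 1+item 2+item 3+item 5+item 8: volume 4+5+2+2+3=16, value 52+42+51+30+34=209
- item 1+item 3+item 6+item 8: volume 4+2+6+3=15, value 52+51+65+34=202
Best: $210.

$210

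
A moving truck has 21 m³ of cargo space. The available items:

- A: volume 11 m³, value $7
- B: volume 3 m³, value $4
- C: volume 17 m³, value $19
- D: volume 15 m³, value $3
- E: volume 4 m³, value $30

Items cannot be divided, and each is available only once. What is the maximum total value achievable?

Check high-value combinations within 21 m³:
- C+E: volume 17+4=21, value 19+30=49
- A+B+E: volume 11+3+4=18, value 7+4+30=41
- A+E: volume 11+4=15, value 7+30=37
Best: $49.

$49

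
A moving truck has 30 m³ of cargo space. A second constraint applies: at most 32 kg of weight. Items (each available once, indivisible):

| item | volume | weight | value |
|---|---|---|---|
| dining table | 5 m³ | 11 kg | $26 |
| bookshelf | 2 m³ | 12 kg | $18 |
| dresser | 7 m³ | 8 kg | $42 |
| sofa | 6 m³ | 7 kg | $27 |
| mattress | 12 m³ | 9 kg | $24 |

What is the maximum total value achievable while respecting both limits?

$95

Feasible sets respecting both limits:
- dining table+dresser+sofa: volume 18, weight 26, value 95
- dresser+sofa+mattress: volume 25, weight 24, value 93
- dining table+dresser+mattress: volume 24, weight 28, value 92
- bookshelf+dresser+sofa: volume 15, weight 27, value 87
Best: $95.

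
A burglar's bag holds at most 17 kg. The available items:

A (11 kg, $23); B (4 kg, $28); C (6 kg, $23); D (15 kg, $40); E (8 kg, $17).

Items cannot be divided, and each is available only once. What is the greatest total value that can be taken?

$51

This is a 0/1 knapsack; check combinations near the capacity.
- B+C: weight 4+6=10, value 28+23=51
- A+B: weight 11+4=15, value 23+28=51
- A+C: weight 11+6=17, value 23+23=46
- B+E: weight 4+8=12, value 28+17=45
- C+E: weight 6+8=14, value 23+17=40
Best: $51.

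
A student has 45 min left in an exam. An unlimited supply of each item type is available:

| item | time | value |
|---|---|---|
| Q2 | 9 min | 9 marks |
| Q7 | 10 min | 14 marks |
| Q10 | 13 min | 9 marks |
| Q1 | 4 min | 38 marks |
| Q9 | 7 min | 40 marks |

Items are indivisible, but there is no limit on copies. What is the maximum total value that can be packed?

Best value-per-unit is Q1 at 38/4, and filling with it alone uses time 11×4=44. No mix of the others beats 11×38 = 418.

418 marks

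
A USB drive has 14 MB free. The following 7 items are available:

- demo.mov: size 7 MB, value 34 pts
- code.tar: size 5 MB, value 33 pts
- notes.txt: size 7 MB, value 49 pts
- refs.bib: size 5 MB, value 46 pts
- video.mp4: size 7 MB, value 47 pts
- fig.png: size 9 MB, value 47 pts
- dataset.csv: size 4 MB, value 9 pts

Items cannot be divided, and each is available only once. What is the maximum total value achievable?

Check high-value combinations within 14 MB:
- notes.txt+video.mp4: size 7+7=14, value 49+47=96
- notes.txt+refs.bib: size 7+5=12, value 49+46=95
- refs.bib+video.mp4: size 5+7=12, value 46+47=93
Best: 96 pts.

96 pts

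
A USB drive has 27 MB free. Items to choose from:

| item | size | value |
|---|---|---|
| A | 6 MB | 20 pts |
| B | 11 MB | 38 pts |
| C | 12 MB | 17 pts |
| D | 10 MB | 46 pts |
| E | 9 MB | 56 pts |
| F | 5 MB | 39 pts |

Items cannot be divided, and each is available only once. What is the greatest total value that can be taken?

Check high-value combinations within 27 MB:
- D+E+F: size 10+9+5=24, value 46+56+39=141
- B+E+F: size 11+9+5=25, value 38+56+39=133
- B+D+F: size 11+10+5=26, value 38+46+39=123
- A+D+E: size 6+10+9=25, value 20+46+56=122
Best: 141 pts.

141 pts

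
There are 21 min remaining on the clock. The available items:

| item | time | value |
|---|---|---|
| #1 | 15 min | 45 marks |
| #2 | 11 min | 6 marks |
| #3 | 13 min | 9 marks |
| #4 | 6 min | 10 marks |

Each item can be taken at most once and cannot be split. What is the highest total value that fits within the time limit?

Check high-value combinations within 21 min:
- #1+#4: time 15+6=21, value 45+10=55
- #1: time 15, value 45
- #3+#4: time 13+6=19, value 9+10=19
- #2+#4: time 11+6=17, value 6+10=16
- #4: time 6, value 10
Best: 55 marks.

55 marks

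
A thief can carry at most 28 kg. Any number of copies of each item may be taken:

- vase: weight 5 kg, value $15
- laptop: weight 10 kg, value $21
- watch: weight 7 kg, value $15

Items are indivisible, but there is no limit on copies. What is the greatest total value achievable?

Best value-per-unit is vase at 15/5, and filling with it alone uses weight 5×5=25. No mix of the others beats 5×15 = 75.

$75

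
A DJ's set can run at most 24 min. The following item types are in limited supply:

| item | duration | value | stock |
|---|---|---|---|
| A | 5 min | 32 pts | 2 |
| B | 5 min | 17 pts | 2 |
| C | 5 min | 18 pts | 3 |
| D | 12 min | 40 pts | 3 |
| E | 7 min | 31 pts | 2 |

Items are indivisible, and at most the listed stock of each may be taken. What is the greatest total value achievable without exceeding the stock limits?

Best selections within duration 24 and stock limits:
- 2×A + 2×E: duration 24, value 126
- 2×A + 1×C + 1×E: duration 22, value 113
Best: 126 pts.

126 pts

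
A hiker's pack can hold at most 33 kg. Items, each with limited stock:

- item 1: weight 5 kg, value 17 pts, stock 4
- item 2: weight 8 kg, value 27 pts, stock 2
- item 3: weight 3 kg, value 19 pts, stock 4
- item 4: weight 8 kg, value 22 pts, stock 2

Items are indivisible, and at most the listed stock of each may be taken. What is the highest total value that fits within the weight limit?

147 pts

Top feasible selections:
- 1×item 1 + 2×item 2 + 4×item 3: weight 33, value 147
- 4×item 1 + 4×item 3: weight 32, value 144
Best: 147 pts.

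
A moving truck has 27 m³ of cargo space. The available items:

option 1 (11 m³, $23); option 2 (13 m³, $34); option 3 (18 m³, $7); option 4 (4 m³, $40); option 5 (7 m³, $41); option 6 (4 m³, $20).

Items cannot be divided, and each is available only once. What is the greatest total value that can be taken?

$124

Check high-value combinations within 27 m³:
- option 1+option 4+option 5+option 6: volume 11+4+7+4=26, value 23+40+41+20=124
- option 2+option 4+option 5: volume 13+4+7=24, value 34+40+41=115
- option 1+option 4+option 5: volume 11+4+7=22, value 23+40+41=104
- option 4+option 5+option 6: volume 4+7+4=15, value 40+41+20=101
- option 2+option 5+option 6: volume 13+7+4=24, value 34+41+20=95
Best: $124.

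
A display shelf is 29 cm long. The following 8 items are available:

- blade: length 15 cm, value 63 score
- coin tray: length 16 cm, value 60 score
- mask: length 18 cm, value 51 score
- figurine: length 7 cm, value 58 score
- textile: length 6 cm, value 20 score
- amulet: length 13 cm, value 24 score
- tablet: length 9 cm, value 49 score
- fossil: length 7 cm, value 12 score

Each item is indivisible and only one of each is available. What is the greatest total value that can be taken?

Check high-value combinations within 29 cm:
- blade+figurine+textile: length 15+7+6=28, value 63+58+20=141
- figurine+textile+tablet+fossil: length 7+6+9+7=29, value 58+20+49+12=139
- coin tray+figurine+textile: length 16+7+6=29, value 60+58+20=138
- blade+figurine+fossil: length 15+7+7=29, value 63+58+12=133
Best: 141 score.

141 score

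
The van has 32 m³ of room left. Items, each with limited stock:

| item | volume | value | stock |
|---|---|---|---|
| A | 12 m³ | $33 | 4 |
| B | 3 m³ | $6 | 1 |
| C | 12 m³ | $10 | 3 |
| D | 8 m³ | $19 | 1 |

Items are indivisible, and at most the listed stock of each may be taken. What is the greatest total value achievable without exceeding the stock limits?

$85

Top feasible selections:
- 2×A + 1×D: volume 32, value 85
- 2×A + 1×B: volume 27, value 72
Best: $85.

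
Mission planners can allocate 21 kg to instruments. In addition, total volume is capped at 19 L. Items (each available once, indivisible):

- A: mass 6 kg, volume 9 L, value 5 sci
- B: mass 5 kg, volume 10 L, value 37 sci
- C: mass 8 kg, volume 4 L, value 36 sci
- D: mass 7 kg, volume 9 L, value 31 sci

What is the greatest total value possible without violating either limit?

Feasible sets respecting both limits:
- B+C: mass 13, volume 14, value 73
- B+D: mass 12, volume 19, value 68
- C+D: mass 15, volume 13, value 67
Best: 73 sci.

73 sci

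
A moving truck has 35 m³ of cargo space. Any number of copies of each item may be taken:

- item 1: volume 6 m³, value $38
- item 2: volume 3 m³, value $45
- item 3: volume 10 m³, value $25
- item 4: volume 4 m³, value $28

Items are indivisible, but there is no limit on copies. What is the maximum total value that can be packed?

Best value-per-unit is item 2 at 45/3, and filling with it alone uses volume 11×3=33. No mix of the others beats 11×45 = 495.

$495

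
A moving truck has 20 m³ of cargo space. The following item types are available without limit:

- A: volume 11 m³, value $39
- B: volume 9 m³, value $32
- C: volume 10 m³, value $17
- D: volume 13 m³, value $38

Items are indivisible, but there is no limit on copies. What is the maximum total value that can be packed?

$71

Best value-per-unit is B at 32/9; filling with it alone gives 2×32 = 64.
Optimal mix: 1×A + 1×B → volume 20, value 71.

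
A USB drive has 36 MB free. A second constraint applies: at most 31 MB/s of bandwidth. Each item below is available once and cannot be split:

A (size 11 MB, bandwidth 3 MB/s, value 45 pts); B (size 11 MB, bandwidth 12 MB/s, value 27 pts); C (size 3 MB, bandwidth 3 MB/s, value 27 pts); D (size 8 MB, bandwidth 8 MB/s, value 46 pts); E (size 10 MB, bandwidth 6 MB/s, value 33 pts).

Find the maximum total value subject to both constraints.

Feasible sets respecting both limits:
- A+C+D+E: size 32, bandwidth 20, value 151
- A+B+C+D: size 33, bandwidth 26, value 145
- B+C+D+E: size 32, bandwidth 29, value 133
- A+B+C+E: size 35, bandwidth 24, value 132
Best: 151 pts.

151 pts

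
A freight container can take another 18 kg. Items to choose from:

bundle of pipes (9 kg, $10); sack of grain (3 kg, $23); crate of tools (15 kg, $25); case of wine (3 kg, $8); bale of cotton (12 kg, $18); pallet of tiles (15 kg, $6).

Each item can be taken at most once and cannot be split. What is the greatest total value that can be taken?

$49

This is a 0/1 knapsack; check combinations near the capacity.
- sack of grain+case of wine+bale of cotton: weight 3+3+12=18, value 23+8+18=49
- sack of grain+crate of tools: weight 3+15=18, value 23+25=48
- bundle of pipes+sack of grain+case of wine: weight 9+3+3=15, value 10+23+8=41
- sack of grain+bale of cotton: weight 3+12=15, value 23+18=41
- bundle of pipes+sack of grain: weight 9+3=12, value 10+23=33
Best: $49.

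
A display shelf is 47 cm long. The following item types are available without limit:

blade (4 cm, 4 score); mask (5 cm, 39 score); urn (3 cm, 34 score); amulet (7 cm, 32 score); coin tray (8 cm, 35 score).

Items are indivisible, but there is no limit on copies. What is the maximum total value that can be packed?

515 score

Best value-per-unit is urn at 34/3; filling with it alone gives 15×34 = 510.
Optimal mix: 1×mask + 14×urn → length 47, value 515.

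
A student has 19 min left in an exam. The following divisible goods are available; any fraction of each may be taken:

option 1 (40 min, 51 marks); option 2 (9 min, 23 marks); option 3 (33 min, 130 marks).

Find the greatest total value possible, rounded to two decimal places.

74.85

Take in order of value per unit:
- option 3 (130/33 per unit): 19 of 33 → value 19×130/33 = 74.8485, running total 74.85
Total 74.85.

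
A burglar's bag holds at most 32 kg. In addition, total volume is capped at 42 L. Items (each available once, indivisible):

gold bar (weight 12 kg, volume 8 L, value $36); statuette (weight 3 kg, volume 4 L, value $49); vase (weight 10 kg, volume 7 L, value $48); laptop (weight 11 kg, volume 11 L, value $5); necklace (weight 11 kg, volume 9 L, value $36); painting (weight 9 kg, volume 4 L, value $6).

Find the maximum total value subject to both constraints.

Feasible sets respecting both limits:
- gold bar+statuette+vase: weight 25, volume 19, value 133
- statuette+vase+necklace: weight 24, volume 20, value 133
- gold bar+statuette+necklace: weight 26, volume 21, value 121
- statuette+vase+painting: weight 22, volume 15, value 103
Best: $133.

$133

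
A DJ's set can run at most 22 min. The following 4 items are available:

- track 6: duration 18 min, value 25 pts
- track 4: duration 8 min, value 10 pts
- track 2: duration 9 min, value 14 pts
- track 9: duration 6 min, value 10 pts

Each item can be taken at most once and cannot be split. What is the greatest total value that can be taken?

Check high-value combinations within 22 min:
- track 6: duration 18, value 25
- track 2+track 9: duration 9+6=15, value 14+10=24
- track 4+track 2: duration 8+9=17, value 10+14=24
- track 4+track 9: duration 8+6=14, value 10+10=20
Best: 25 pts.

25 pts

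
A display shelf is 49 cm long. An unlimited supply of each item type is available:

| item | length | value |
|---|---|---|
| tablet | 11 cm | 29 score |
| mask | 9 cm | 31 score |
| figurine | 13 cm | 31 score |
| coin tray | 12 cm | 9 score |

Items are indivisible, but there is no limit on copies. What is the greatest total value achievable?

155 score

Best value-per-unit is mask at 31/9, and filling with it alone uses length 5×9=45. No mix of the others beats 5×31 = 155.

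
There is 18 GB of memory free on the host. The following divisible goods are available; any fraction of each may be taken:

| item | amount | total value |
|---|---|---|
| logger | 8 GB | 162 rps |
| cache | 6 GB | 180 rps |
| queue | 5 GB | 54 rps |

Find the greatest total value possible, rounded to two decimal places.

Take in order of value per unit:
- cache (180/6 per unit): all 6 → value 180, running total 180.00
- logger (162/8 per unit): all 8 → value 162, running total 342.00
- queue (54/5 per unit): 4 of 5 → value 4×54/5 = 43.2000, running total 385.20
Total 385.20.

385.20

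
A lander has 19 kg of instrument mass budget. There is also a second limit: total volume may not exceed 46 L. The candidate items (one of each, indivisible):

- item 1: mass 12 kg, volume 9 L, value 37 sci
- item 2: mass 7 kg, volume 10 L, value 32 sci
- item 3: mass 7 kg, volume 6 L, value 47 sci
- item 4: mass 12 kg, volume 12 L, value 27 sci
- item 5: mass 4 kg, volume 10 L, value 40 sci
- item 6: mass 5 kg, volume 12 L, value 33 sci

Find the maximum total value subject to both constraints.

Feasible sets respecting both limits:
- item 3+item 5+item 6: mass 16, volume 28, value 120
- item 2+item 3+item 5: mass 18, volume 26, value 119
- item 2+item 3+item 6: mass 19, volume 28, value 112
- item 2+item 5+item 6: mass 16, volume 32, value 105
Best: 120 sci.

120 sci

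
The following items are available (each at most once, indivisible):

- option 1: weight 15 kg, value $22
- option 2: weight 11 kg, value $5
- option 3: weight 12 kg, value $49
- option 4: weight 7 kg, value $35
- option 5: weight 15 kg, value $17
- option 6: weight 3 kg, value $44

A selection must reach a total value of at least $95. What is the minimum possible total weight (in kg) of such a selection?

22

Subsets with value ≥ 95, sorted by total weight:
- option 3+option 4+option 6: weight 22, value 128
- option 1+option 4+option 6: weight 25, value 101
- option 4+option 5+option 6: weight 25, value 96
- option 2+option 3+option 6: weight 26, value 98
Minimum weight: 22 kg.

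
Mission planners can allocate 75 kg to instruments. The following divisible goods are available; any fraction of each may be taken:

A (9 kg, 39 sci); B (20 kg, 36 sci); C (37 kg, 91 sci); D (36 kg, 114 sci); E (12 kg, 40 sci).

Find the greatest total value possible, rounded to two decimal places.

237.27

Take in order of value per unit:
- A (39/9 per unit): all 9 → value 39, running total 39.00
- E (40/12 per unit): all 12 → value 40, running total 79.00
- D (114/36 per unit): all 36 → value 114, running total 193.00
- C (91/37 per unit): 18 of 37 → value 18×91/37 = 44.2703, running total 237.27
Total 237.27.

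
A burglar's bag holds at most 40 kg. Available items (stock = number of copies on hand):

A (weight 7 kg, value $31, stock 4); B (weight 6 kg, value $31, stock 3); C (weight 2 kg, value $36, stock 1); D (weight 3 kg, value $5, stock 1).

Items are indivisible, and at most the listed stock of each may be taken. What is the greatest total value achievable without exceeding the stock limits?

Best selections within weight 40 and stock limits:
- 2×A + 3×B + 1×C + 1×D: weight 37, value 196
- 3×A + 2×B + 1×C + 1×D: weight 38, value 196
- 4×A + 1×B + 1×C + 1×D: weight 39, value 196
Best: $196.

$196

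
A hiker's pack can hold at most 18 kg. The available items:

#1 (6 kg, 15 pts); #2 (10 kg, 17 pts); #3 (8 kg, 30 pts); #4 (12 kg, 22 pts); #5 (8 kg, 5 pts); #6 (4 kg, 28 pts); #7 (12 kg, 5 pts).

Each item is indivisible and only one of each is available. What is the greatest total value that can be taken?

Check high-value combinations within 18 kg:
- #1+#3+#6: weight 6+8+4=18, value 15+30+28=73
- #3+#6: weight 8+4=12, value 30+28=58
- #4+#6: weight 12+4=16, value 22+28=50
Best: 73 pts.

73 pts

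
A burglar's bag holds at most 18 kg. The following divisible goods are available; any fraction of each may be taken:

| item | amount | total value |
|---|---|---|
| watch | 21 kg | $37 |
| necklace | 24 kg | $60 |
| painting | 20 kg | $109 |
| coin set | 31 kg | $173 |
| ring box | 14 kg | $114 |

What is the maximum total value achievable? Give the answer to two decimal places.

Take in order of value per unit:
- ring box (114/14 per unit): all 14 → value 114, running total 114.00
- coin set (173/31 per unit): 4 of 31 → value 4×173/31 = 22.3226, running total 136.32
Total 136.32.

136.32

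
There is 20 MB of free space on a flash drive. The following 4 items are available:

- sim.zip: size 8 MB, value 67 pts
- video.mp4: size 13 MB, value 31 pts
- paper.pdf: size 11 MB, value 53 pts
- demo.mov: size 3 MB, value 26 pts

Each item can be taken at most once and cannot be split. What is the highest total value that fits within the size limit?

Check high-value combinations within 20 MB:
- sim.zip+paper.pdf: size 8+11=19, value 67+53=120
- sim.zip+demo.mov: size 8+3=11, value 67+26=93
- paper.pdf+demo.mov: size 11+3=14, value 53+26=79
Best: 120 pts.

120 pts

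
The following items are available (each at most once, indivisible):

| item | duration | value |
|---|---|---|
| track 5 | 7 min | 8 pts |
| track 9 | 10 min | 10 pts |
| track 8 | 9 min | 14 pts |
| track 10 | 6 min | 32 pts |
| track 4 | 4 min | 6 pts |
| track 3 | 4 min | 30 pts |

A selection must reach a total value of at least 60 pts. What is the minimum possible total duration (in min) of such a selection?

Subsets with value ≥ 60, sorted by total duration:
- track 10+track 3: duration 10, value 62
- track 10+track 4+track 3: duration 14, value 68
Minimum duration: 10 min.

10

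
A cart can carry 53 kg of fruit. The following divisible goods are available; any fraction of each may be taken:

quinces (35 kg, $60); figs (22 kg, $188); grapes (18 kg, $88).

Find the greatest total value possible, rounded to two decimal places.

Take in order of value per unit:
- figs (188/22 per unit): all 22 → value 188, running total 188.00
- grapes (88/18 per unit): all 18 → value 88, running total 276.00
- quinces (60/35 per unit): 13 of 35 → value 13×60/35 = 22.2857, running total 298.29
Total 298.29.

298.29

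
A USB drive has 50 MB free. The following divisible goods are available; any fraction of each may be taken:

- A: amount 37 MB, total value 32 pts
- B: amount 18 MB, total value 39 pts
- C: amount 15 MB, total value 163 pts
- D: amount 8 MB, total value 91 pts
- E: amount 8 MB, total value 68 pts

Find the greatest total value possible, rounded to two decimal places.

361.86

Take in order of value per unit:
- D (91/8 per unit): all 8 → value 91, running total 91.00
- C (163/15 per unit): all 15 → value 163, running total 254.00
- E (68/8 per unit): all 8 → value 68, running total 322.00
- B (39/18 per unit): all 18 → value 39, running total 361.00
- A (32/37 per unit): 1 of 37 → value 1×32/37 = 0.8649, running total 361.86
Total 361.86.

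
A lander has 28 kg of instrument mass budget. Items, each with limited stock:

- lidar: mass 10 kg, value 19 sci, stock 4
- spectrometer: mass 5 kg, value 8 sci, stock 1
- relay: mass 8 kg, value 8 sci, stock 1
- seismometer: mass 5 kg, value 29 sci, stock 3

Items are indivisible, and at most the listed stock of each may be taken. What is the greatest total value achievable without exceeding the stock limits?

Best selections within mass 28 and stock limits:
- 1×lidar + 3×seismometer: mass 25, value 106
- 1×spectrometer + 1×relay + 3×seismometer: mass 28, value 103
- 1×spectrometer + 3×seismometer: mass 20, value 95
- 1×relay + 3×seismometer: mass 23, value 95
Best: 106 sci.

106 sci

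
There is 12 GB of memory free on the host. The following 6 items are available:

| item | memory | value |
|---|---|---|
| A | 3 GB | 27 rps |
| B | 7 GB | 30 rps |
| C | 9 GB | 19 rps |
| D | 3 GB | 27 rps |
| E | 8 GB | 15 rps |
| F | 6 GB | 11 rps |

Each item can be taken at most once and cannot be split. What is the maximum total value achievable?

65 rps

This is a 0/1 knapsack; check combinations near the capacity.
- A+D+F: memory 3+3+6=12, value 27+27+11=65
- A+B: memory 3+7=10, value 27+30=57
- B+D: memory 7+3=10, value 30+27=57
- A+D: memory 3+3=6, value 27+27=54
Best: 65 rps.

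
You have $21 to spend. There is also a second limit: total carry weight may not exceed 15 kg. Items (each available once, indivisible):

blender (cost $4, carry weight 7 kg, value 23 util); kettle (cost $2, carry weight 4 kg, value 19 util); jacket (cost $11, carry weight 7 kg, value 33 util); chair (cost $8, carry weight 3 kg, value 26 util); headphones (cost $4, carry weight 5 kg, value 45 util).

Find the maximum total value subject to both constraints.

Feasible sets respecting both limits:
- blender+chair+headphones: cost 16, carry weight 15, value 94
- kettle+chair+headphones: cost 14, carry weight 12, value 90
- kettle+jacket+chair: cost 21, carry weight 14, value 78
- jacket+headphones: cost 15, carry weight 12, value 78
Best: 94 util.

94 util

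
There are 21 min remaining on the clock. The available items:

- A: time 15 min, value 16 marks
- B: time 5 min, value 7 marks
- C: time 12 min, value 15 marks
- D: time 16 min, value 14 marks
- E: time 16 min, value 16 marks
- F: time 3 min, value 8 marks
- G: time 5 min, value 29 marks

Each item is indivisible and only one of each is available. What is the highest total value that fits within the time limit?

52 marks

Check high-value combinations within 21 min:
- C+F+G: time 12+3+5=20, value 15+8+29=52
- A+G: time 15+5=20, value 16+29=45
- E+G: time 16+5=21, value 16+29=45
Best: 52 marks.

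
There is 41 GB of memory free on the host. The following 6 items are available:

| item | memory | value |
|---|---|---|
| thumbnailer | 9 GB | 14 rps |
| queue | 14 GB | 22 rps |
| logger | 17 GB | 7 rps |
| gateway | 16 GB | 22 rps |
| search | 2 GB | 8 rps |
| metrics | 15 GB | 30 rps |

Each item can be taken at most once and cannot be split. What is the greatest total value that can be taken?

74 rps

Check high-value combinations within 41 GB:
- thumbnailer+queue+search+metrics: memory 9+14+2+15=40, value 14+22+8+30=74
- thumbnailer+queue+metrics: memory 9+14+15=38, value 14+22+30=66
- thumbnailer+gateway+metrics: memory 9+16+15=40, value 14+22+30=66
- thumbnailer+queue+gateway+search: memory 9+14+16+2=41, value 14+22+22+8=66
- queue+search+metrics: memory 14+2+15=31, value 22+8+30=60
Best: 74 rps.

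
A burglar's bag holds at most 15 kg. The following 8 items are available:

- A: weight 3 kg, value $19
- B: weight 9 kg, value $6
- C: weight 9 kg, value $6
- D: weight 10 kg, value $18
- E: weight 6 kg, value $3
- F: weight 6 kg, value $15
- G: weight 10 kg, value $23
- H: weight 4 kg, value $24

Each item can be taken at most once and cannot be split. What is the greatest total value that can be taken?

$58

Check high-value combinations within 15 kg:
- A+F+H: weight 3+6+4=13, value 19+15+24=58
- G+H: weight 10+4=14, value 23+24=47
- A+E+H: weight 3+6+4=13, value 19+3+24=46
- A+H: weight 3+4=7, value 19+24=43
- A+G: weight 3+10=13, value 19+23=42
Best: $58.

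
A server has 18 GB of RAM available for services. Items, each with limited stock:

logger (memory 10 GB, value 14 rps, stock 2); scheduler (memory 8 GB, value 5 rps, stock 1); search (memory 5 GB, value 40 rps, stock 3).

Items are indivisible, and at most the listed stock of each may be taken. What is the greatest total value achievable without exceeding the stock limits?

Top feasible selections:
- 3×search: memory 15, value 120
- 1×scheduler + 2×search: memory 18, value 85
Best: 120 rps.

120 rps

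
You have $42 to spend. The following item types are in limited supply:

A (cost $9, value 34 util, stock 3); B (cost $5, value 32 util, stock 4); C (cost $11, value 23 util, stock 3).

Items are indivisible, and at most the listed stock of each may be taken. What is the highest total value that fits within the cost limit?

198 util

Top feasible selections:
- 3×A + 3×B: cost 42, value 198
- 2×A + 4×B: cost 38, value 196
- 1×A + 4×B + 1×C: cost 40, value 185
- 4×B + 2×C: cost 42, value 174
Best: 198 util.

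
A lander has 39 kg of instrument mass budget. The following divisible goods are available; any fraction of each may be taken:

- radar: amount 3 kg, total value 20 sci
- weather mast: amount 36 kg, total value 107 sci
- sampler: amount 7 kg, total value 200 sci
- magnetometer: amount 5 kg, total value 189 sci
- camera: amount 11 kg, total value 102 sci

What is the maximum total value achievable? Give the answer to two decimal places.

Take in order of value per unit:
- magnetometer (189/5 per unit): all 5 → value 189, running total 189.00
- sampler (200/7 per unit): all 7 → value 200, running total 389.00
- camera (102/11 per unit): all 11 → value 102, running total 491.00
- radar (20/3 per unit): all 3 → value 20, running total 511.00
- weather mast (107/36 per unit): 13 of 36 → value 13×107/36 = 38.6389, running total 549.64
Total 549.64.

549.64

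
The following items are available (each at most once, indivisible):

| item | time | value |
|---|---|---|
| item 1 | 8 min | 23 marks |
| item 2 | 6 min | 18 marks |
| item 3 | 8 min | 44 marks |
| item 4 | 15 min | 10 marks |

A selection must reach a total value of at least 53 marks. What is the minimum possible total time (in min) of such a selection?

14

Subsets with value ≥ 53, sorted by total time:
- item 2+item 3: time 14, value 62
- item 1+item 3: time 16, value 67
Minimum time: 14 min.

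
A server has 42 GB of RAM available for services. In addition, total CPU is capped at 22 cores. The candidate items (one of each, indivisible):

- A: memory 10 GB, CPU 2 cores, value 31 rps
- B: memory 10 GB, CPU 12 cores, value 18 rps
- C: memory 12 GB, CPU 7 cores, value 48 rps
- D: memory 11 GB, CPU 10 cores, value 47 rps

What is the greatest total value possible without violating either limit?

Feasible sets respecting both limits:
- A+C+D: memory 33, CPU 19, value 126
- A+B+C: memory 32, CPU 21, value 97
- C+D: memory 23, CPU 17, value 95
Best: 126 rps.

126 rps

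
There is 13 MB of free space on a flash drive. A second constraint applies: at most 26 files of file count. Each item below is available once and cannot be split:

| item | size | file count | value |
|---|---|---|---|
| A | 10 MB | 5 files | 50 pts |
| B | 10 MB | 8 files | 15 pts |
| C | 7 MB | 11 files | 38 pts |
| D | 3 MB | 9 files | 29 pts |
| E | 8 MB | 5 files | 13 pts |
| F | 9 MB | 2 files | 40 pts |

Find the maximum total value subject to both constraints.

Feasible sets respecting both limits:
- A+D: size 13, file count 14, value 79
- D+F: size 12, file count 11, value 69
- C+D: size 10, file count 20, value 67
Best: 79 pts.

79 pts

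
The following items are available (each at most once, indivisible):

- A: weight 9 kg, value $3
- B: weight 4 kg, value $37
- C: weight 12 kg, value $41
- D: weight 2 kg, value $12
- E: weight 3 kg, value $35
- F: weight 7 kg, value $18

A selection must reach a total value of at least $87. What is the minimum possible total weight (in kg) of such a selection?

Subsets with value ≥ 87, sorted by total weight:
- B+E+F: weight 14, value 90
- B+D+E+F: weight 16, value 102
- C+D+E: weight 17, value 88
- B+C+D: weight 18, value 90
Minimum weight: 14 kg.

14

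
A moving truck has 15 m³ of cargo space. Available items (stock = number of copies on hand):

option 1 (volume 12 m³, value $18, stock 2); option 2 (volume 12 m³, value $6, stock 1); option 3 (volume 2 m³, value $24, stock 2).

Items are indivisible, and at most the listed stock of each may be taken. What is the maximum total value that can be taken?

$48

Best selections within volume 15 and stock limits:
- 2×option 3: volume 4, value 48
- 1×option 1 + 1×option 3: volume 14, value 42
- 1×option 2 + 1×option 3: volume 14, value 30
Best: $48.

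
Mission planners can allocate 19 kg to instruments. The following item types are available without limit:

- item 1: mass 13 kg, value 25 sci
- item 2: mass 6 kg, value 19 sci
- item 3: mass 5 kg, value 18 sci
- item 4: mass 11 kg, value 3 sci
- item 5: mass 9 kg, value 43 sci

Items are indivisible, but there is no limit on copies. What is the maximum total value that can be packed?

86 sci

Best value-per-unit is item 5 at 43/9, and filling with it alone uses mass 2×9=18. No mix of the others beats 2×43 = 86.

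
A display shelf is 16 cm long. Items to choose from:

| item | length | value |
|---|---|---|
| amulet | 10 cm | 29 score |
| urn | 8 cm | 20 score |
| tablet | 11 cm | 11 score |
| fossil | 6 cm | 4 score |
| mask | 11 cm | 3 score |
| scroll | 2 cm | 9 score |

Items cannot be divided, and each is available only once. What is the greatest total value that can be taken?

This is a 0/1 knapsack; check combinations near the capacity.
- amulet+scroll: length 10+2=12, value 29+9=38
- amulet+fossil: length 10+6=16, value 29+4=33
- urn+fossil+scroll: length 8+6+2=16, value 20+4+9=33
- amulet: length 10, value 29
- urn+scroll: length 8+2=10, value 20+9=29
Best: 38 score.

38 score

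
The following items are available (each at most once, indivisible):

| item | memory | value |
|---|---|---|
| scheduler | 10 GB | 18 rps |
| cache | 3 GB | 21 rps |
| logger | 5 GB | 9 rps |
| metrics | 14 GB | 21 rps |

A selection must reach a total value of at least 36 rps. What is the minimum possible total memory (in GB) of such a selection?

13

Subsets with value ≥ 36, sorted by total memory:
- scheduler+cache: memory 13, value 39
- cache+metrics: memory 17, value 42
Minimum memory: 13 GB.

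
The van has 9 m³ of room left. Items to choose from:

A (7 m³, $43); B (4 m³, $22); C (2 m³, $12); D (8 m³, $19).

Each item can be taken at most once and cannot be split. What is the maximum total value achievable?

This is a 0/1 knapsack; check combinations near the capacity.
- A+C: volume 7+2=9, value 43+12=55
- A: volume 7, value 43
- B+C: volume 4+2=6, value 22+12=34
- B: volume 4, value 22
Best: $55.

$55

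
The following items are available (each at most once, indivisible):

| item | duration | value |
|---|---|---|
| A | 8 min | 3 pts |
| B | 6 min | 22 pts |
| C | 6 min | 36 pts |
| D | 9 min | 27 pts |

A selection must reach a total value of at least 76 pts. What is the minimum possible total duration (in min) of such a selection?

21

Subsets with value ≥ 76, sorted by total duration:
- B+C+D: duration 21, value 85
- A+B+C+D: duration 29, value 88
Minimum duration: 21 min.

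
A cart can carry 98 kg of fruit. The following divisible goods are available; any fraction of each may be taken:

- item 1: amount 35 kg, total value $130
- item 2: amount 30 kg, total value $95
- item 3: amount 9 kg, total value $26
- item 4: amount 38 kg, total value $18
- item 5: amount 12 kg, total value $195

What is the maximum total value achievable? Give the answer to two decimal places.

Take in order of value per unit:
- item 5 (195/12 per unit): all 12 → value 195, running total 195.00
- item 1 (130/35 per unit): all 35 → value 130, running total 325.00
- item 2 (95/30 per unit): all 30 → value 95, running total 420.00
- item 3 (26/9 per unit): all 9 → value 26, running total 446.00
- item 4 (18/38 per unit): 12 of 38 → value 12×18/38 = 5.6842, running total 451.68
Total 451.68.

451.68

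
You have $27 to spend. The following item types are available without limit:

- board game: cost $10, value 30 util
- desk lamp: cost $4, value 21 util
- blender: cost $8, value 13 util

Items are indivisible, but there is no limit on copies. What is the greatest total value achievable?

Best value-per-unit is desk lamp at 21/4, and filling with it alone uses cost 6×4=24. No mix of the others beats 6×21 = 126.

126 util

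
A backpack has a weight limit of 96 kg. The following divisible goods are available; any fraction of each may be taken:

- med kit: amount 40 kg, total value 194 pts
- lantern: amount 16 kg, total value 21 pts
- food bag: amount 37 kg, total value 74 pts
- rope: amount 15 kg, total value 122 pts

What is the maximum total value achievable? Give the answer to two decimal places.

395.25

Take in order of value per unit:
- rope (122/15 per unit): all 15 → value 122, running total 122.00
- med kit (194/40 per unit): all 40 → value 194, running total 316.00
- food bag (74/37 per unit): all 37 → value 74, running total 390.00
- lantern (21/16 per unit): 4 of 16 → value 4×21/16 = 5.2500, running total 395.25
Total 395.25.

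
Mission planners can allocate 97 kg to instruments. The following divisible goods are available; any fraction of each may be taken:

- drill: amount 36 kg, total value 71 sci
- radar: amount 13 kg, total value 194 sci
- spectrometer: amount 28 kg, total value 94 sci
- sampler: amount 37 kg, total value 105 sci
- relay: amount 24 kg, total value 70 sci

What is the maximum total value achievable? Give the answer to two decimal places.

Take in order of value per unit:
- radar (194/13 per unit): all 13 → value 194, running total 194.00
- spectrometer (94/28 per unit): all 28 → value 94, running total 288.00
- relay (70/24 per unit): all 24 → value 70, running total 358.00
- sampler (105/37 per unit): 32 of 37 → value 32×105/37 = 90.8108, running total 448.81
Total 448.81.

448.81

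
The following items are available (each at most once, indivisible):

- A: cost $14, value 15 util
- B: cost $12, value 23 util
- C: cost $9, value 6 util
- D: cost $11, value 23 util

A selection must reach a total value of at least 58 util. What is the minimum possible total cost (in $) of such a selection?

37

Subsets with value ≥ 58, sorted by total cost:
- A+B+D: cost 37, value 61
- A+B+C+D: cost 46, value 67
Minimum cost: 37 $.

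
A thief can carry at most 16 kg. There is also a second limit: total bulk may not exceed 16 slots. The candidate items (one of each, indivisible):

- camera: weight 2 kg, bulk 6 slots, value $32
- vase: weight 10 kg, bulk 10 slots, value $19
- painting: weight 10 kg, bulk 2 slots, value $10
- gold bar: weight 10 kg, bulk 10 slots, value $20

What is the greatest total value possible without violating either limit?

$52

Feasible sets respecting both limits:
- camera+gold bar: weight 12, bulk 16, value 52
- camera+vase: weight 12, bulk 16, value 51
- camera+painting: weight 12, bulk 8, value 42
- camera: weight 2, bulk 6, value 32
Best: $52.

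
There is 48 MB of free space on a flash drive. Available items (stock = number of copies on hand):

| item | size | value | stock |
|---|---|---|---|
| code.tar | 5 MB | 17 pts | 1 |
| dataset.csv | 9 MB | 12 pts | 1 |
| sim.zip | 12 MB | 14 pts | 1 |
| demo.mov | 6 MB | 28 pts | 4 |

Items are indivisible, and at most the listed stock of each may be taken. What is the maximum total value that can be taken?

143 pts

Best selections within size 48 and stock limits:
- 1×code.tar + 1×sim.zip + 4×demo.mov: size 41, value 143
- 1×code.tar + 1×dataset.csv + 4×demo.mov: size 38, value 141
- 1×dataset.csv + 1×sim.zip + 4×demo.mov: size 45, value 138
- 1×code.tar + 4×demo.mov: size 29, value 129
Best: 143 pts.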